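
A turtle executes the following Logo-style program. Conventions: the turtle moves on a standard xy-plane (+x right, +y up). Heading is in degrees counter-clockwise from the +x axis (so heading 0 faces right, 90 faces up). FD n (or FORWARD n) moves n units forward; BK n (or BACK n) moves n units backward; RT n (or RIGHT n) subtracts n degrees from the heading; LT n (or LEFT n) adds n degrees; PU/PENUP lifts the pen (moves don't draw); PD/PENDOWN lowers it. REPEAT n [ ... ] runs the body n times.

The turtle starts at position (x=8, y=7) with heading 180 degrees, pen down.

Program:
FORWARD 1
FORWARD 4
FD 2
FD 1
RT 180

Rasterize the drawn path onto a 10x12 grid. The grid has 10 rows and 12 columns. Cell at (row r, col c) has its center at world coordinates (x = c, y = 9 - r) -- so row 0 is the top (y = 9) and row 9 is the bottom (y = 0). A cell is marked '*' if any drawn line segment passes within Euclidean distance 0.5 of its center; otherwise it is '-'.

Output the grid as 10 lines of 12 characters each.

Answer: ------------
------------
*********---
------------
------------
------------
------------
------------
------------
------------

Derivation:
Segment 0: (8,7) -> (7,7)
Segment 1: (7,7) -> (3,7)
Segment 2: (3,7) -> (1,7)
Segment 3: (1,7) -> (0,7)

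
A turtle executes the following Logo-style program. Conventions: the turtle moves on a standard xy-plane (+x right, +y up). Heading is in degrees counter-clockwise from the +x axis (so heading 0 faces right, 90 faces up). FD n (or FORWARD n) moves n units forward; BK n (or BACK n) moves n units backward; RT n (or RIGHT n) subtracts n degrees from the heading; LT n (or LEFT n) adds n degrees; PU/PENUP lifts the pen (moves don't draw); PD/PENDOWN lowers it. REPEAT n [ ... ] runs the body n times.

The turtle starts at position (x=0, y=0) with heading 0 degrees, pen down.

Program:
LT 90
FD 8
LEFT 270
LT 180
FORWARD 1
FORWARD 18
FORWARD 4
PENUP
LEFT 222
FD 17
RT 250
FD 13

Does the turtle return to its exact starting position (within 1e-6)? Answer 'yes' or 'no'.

Executing turtle program step by step:
Start: pos=(0,0), heading=0, pen down
LT 90: heading 0 -> 90
FD 8: (0,0) -> (0,8) [heading=90, draw]
LT 270: heading 90 -> 0
LT 180: heading 0 -> 180
FD 1: (0,8) -> (-1,8) [heading=180, draw]
FD 18: (-1,8) -> (-19,8) [heading=180, draw]
FD 4: (-19,8) -> (-23,8) [heading=180, draw]
PU: pen up
LT 222: heading 180 -> 42
FD 17: (-23,8) -> (-10.367,19.375) [heading=42, move]
RT 250: heading 42 -> 152
FD 13: (-10.367,19.375) -> (-21.845,25.478) [heading=152, move]
Final: pos=(-21.845,25.478), heading=152, 4 segment(s) drawn

Start position: (0, 0)
Final position: (-21.845, 25.478)
Distance = 33.561; >= 1e-6 -> NOT closed

Answer: no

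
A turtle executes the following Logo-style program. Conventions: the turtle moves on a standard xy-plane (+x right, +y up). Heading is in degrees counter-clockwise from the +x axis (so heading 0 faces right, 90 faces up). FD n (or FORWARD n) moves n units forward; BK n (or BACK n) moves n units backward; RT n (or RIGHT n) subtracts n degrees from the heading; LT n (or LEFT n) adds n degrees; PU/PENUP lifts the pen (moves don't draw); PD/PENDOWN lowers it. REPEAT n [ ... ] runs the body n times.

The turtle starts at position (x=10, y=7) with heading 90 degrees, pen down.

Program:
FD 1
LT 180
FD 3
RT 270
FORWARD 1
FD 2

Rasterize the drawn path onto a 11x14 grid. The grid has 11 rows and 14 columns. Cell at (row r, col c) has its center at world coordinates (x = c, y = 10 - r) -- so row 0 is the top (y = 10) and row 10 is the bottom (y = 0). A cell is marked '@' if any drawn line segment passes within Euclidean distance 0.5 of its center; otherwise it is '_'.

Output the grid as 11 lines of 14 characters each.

Segment 0: (10,7) -> (10,8)
Segment 1: (10,8) -> (10,5)
Segment 2: (10,5) -> (11,5)
Segment 3: (11,5) -> (13,5)

Answer: ______________
______________
__________@___
__________@___
__________@___
__________@@@@
______________
______________
______________
______________
______________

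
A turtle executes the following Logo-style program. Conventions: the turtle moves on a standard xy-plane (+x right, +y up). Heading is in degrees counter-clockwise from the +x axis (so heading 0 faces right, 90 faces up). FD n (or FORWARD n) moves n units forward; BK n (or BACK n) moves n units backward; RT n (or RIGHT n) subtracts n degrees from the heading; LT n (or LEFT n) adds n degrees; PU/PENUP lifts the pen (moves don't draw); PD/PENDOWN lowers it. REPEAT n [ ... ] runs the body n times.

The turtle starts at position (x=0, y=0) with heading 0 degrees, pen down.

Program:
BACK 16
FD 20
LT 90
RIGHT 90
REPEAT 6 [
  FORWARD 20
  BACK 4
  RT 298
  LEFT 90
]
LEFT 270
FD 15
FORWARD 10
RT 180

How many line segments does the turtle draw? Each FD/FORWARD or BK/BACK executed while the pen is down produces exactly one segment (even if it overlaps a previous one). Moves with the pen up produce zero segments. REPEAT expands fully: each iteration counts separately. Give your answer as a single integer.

Executing turtle program step by step:
Start: pos=(0,0), heading=0, pen down
BK 16: (0,0) -> (-16,0) [heading=0, draw]
FD 20: (-16,0) -> (4,0) [heading=0, draw]
LT 90: heading 0 -> 90
RT 90: heading 90 -> 0
REPEAT 6 [
  -- iteration 1/6 --
  FD 20: (4,0) -> (24,0) [heading=0, draw]
  BK 4: (24,0) -> (20,0) [heading=0, draw]
  RT 298: heading 0 -> 62
  LT 90: heading 62 -> 152
  -- iteration 2/6 --
  FD 20: (20,0) -> (2.341,9.389) [heading=152, draw]
  BK 4: (2.341,9.389) -> (5.873,7.512) [heading=152, draw]
  RT 298: heading 152 -> 214
  LT 90: heading 214 -> 304
  -- iteration 3/6 --
  FD 20: (5.873,7.512) -> (17.057,-9.069) [heading=304, draw]
  BK 4: (17.057,-9.069) -> (14.82,-5.753) [heading=304, draw]
  RT 298: heading 304 -> 6
  LT 90: heading 6 -> 96
  -- iteration 4/6 --
  FD 20: (14.82,-5.753) -> (12.729,14.137) [heading=96, draw]
  BK 4: (12.729,14.137) -> (13.147,10.159) [heading=96, draw]
  RT 298: heading 96 -> 158
  LT 90: heading 158 -> 248
  -- iteration 5/6 --
  FD 20: (13.147,10.159) -> (5.655,-8.384) [heading=248, draw]
  BK 4: (5.655,-8.384) -> (7.154,-4.676) [heading=248, draw]
  RT 298: heading 248 -> 310
  LT 90: heading 310 -> 40
  -- iteration 6/6 --
  FD 20: (7.154,-4.676) -> (22.475,8.18) [heading=40, draw]
  BK 4: (22.475,8.18) -> (19.41,5.609) [heading=40, draw]
  RT 298: heading 40 -> 102
  LT 90: heading 102 -> 192
]
LT 270: heading 192 -> 102
FD 15: (19.41,5.609) -> (16.292,20.281) [heading=102, draw]
FD 10: (16.292,20.281) -> (14.213,30.063) [heading=102, draw]
RT 180: heading 102 -> 282
Final: pos=(14.213,30.063), heading=282, 16 segment(s) drawn
Segments drawn: 16

Answer: 16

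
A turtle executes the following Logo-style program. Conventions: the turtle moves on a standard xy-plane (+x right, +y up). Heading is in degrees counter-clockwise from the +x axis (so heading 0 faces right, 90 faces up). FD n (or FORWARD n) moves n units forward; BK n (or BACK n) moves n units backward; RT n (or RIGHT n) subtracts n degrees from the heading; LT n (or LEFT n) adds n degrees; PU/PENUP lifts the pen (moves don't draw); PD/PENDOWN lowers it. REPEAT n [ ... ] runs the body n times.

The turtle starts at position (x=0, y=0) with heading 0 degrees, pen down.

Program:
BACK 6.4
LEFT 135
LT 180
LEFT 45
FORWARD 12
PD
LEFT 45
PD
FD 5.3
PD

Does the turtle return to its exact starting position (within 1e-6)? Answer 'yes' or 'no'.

Executing turtle program step by step:
Start: pos=(0,0), heading=0, pen down
BK 6.4: (0,0) -> (-6.4,0) [heading=0, draw]
LT 135: heading 0 -> 135
LT 180: heading 135 -> 315
LT 45: heading 315 -> 0
FD 12: (-6.4,0) -> (5.6,0) [heading=0, draw]
PD: pen down
LT 45: heading 0 -> 45
PD: pen down
FD 5.3: (5.6,0) -> (9.348,3.748) [heading=45, draw]
PD: pen down
Final: pos=(9.348,3.748), heading=45, 3 segment(s) drawn

Start position: (0, 0)
Final position: (9.348, 3.748)
Distance = 10.071; >= 1e-6 -> NOT closed

Answer: no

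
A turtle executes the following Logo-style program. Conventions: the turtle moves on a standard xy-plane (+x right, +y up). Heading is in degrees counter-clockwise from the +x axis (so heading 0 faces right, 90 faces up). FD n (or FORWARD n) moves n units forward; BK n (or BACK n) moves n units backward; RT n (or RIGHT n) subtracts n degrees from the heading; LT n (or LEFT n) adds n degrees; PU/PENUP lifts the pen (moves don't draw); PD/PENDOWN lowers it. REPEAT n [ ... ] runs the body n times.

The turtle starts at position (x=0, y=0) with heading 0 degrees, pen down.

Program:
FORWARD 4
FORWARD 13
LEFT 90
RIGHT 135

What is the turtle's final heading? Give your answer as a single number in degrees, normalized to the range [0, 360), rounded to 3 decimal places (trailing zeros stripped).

Answer: 315

Derivation:
Executing turtle program step by step:
Start: pos=(0,0), heading=0, pen down
FD 4: (0,0) -> (4,0) [heading=0, draw]
FD 13: (4,0) -> (17,0) [heading=0, draw]
LT 90: heading 0 -> 90
RT 135: heading 90 -> 315
Final: pos=(17,0), heading=315, 2 segment(s) drawn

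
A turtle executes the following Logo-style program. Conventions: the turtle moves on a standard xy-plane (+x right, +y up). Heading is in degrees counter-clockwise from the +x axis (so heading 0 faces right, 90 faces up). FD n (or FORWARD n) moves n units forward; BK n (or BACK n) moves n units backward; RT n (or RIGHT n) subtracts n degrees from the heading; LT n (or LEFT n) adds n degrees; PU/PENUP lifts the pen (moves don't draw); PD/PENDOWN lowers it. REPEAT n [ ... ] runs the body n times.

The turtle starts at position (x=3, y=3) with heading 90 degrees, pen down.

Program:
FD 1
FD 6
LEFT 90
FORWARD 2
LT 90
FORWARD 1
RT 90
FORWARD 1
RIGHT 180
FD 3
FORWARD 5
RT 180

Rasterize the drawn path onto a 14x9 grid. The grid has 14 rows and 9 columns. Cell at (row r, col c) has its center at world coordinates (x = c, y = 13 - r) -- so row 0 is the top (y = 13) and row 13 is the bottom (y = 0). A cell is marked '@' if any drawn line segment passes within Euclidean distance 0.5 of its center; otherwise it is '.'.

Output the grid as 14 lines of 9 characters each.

Segment 0: (3,3) -> (3,4)
Segment 1: (3,4) -> (3,10)
Segment 2: (3,10) -> (1,10)
Segment 3: (1,10) -> (1,9)
Segment 4: (1,9) -> (0,9)
Segment 5: (0,9) -> (3,9)
Segment 6: (3,9) -> (8,9)

Answer: .........
.........
.........
.@@@.....
@@@@@@@@@
...@.....
...@.....
...@.....
...@.....
...@.....
...@.....
.........
.........
.........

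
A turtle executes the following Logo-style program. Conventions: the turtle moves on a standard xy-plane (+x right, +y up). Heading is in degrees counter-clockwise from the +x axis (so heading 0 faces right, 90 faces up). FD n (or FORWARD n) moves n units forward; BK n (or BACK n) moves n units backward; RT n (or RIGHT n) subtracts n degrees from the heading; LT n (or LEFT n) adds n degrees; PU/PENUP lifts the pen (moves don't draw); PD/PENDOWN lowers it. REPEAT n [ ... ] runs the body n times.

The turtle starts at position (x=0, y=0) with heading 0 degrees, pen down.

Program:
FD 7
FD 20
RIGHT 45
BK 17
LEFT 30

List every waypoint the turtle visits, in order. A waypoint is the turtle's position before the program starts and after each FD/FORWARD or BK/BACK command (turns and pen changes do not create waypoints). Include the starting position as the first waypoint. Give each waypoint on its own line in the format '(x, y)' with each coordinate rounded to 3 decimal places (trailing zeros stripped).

Answer: (0, 0)
(7, 0)
(27, 0)
(14.979, 12.021)

Derivation:
Executing turtle program step by step:
Start: pos=(0,0), heading=0, pen down
FD 7: (0,0) -> (7,0) [heading=0, draw]
FD 20: (7,0) -> (27,0) [heading=0, draw]
RT 45: heading 0 -> 315
BK 17: (27,0) -> (14.979,12.021) [heading=315, draw]
LT 30: heading 315 -> 345
Final: pos=(14.979,12.021), heading=345, 3 segment(s) drawn
Waypoints (4 total):
(0, 0)
(7, 0)
(27, 0)
(14.979, 12.021)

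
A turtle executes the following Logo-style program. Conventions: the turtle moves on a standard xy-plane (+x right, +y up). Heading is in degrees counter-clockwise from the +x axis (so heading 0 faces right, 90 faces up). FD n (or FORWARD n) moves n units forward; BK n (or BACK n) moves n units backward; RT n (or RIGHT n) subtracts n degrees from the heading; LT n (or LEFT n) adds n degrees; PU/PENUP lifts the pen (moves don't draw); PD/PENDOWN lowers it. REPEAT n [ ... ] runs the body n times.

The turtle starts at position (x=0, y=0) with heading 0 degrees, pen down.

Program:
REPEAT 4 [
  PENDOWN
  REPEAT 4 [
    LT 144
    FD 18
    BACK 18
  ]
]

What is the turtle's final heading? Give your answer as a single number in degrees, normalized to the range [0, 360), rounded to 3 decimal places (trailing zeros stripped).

Executing turtle program step by step:
Start: pos=(0,0), heading=0, pen down
REPEAT 4 [
  -- iteration 1/4 --
  PD: pen down
  REPEAT 4 [
    -- iteration 1/4 --
    LT 144: heading 0 -> 144
    FD 18: (0,0) -> (-14.562,10.58) [heading=144, draw]
    BK 18: (-14.562,10.58) -> (0,0) [heading=144, draw]
    -- iteration 2/4 --
    LT 144: heading 144 -> 288
    FD 18: (0,0) -> (5.562,-17.119) [heading=288, draw]
    BK 18: (5.562,-17.119) -> (0,0) [heading=288, draw]
    -- iteration 3/4 --
    LT 144: heading 288 -> 72
    FD 18: (0,0) -> (5.562,17.119) [heading=72, draw]
    BK 18: (5.562,17.119) -> (0,0) [heading=72, draw]
    -- iteration 4/4 --
    LT 144: heading 72 -> 216
    FD 18: (0,0) -> (-14.562,-10.58) [heading=216, draw]
    BK 18: (-14.562,-10.58) -> (0,0) [heading=216, draw]
  ]
  -- iteration 2/4 --
  PD: pen down
  REPEAT 4 [
    -- iteration 1/4 --
    LT 144: heading 216 -> 0
    FD 18: (0,0) -> (18,0) [heading=0, draw]
    BK 18: (18,0) -> (0,0) [heading=0, draw]
    -- iteration 2/4 --
    LT 144: heading 0 -> 144
    FD 18: (0,0) -> (-14.562,10.58) [heading=144, draw]
    BK 18: (-14.562,10.58) -> (0,0) [heading=144, draw]
    -- iteration 3/4 --
    LT 144: heading 144 -> 288
    FD 18: (0,0) -> (5.562,-17.119) [heading=288, draw]
    BK 18: (5.562,-17.119) -> (0,0) [heading=288, draw]
    -- iteration 4/4 --
    LT 144: heading 288 -> 72
    FD 18: (0,0) -> (5.562,17.119) [heading=72, draw]
    BK 18: (5.562,17.119) -> (0,0) [heading=72, draw]
  ]
  -- iteration 3/4 --
  PD: pen down
  REPEAT 4 [
    -- iteration 1/4 --
    LT 144: heading 72 -> 216
    FD 18: (0,0) -> (-14.562,-10.58) [heading=216, draw]
    BK 18: (-14.562,-10.58) -> (0,0) [heading=216, draw]
    -- iteration 2/4 --
    LT 144: heading 216 -> 0
    FD 18: (0,0) -> (18,0) [heading=0, draw]
    BK 18: (18,0) -> (0,0) [heading=0, draw]
    -- iteration 3/4 --
    LT 144: heading 0 -> 144
    FD 18: (0,0) -> (-14.562,10.58) [heading=144, draw]
    BK 18: (-14.562,10.58) -> (0,0) [heading=144, draw]
    -- iteration 4/4 --
    LT 144: heading 144 -> 288
    FD 18: (0,0) -> (5.562,-17.119) [heading=288, draw]
    BK 18: (5.562,-17.119) -> (0,0) [heading=288, draw]
  ]
  -- iteration 4/4 --
  PD: pen down
  REPEAT 4 [
    -- iteration 1/4 --
    LT 144: heading 288 -> 72
    FD 18: (0,0) -> (5.562,17.119) [heading=72, draw]
    BK 18: (5.562,17.119) -> (0,0) [heading=72, draw]
    -- iteration 2/4 --
    LT 144: heading 72 -> 216
    FD 18: (0,0) -> (-14.562,-10.58) [heading=216, draw]
    BK 18: (-14.562,-10.58) -> (0,0) [heading=216, draw]
    -- iteration 3/4 --
    LT 144: heading 216 -> 0
    FD 18: (0,0) -> (18,0) [heading=0, draw]
    BK 18: (18,0) -> (0,0) [heading=0, draw]
    -- iteration 4/4 --
    LT 144: heading 0 -> 144
    FD 18: (0,0) -> (-14.562,10.58) [heading=144, draw]
    BK 18: (-14.562,10.58) -> (0,0) [heading=144, draw]
  ]
]
Final: pos=(0,0), heading=144, 32 segment(s) drawn

Answer: 144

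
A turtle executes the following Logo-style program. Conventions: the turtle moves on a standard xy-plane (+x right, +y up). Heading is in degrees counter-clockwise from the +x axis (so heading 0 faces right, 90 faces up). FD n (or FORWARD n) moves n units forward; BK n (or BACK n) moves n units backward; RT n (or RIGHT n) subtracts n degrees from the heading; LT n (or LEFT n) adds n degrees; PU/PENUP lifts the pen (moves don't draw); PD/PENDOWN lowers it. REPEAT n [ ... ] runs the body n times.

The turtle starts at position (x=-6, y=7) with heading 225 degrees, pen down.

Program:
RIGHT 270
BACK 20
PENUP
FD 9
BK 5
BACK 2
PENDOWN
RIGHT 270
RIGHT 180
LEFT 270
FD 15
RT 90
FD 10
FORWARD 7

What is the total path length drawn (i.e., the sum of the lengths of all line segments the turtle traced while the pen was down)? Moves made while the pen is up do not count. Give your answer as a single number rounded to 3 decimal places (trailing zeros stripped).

Answer: 52

Derivation:
Executing turtle program step by step:
Start: pos=(-6,7), heading=225, pen down
RT 270: heading 225 -> 315
BK 20: (-6,7) -> (-20.142,21.142) [heading=315, draw]
PU: pen up
FD 9: (-20.142,21.142) -> (-13.778,14.778) [heading=315, move]
BK 5: (-13.778,14.778) -> (-17.314,18.314) [heading=315, move]
BK 2: (-17.314,18.314) -> (-18.728,19.728) [heading=315, move]
PD: pen down
RT 270: heading 315 -> 45
RT 180: heading 45 -> 225
LT 270: heading 225 -> 135
FD 15: (-18.728,19.728) -> (-29.335,30.335) [heading=135, draw]
RT 90: heading 135 -> 45
FD 10: (-29.335,30.335) -> (-22.263,37.406) [heading=45, draw]
FD 7: (-22.263,37.406) -> (-17.314,42.355) [heading=45, draw]
Final: pos=(-17.314,42.355), heading=45, 4 segment(s) drawn

Segment lengths:
  seg 1: (-6,7) -> (-20.142,21.142), length = 20
  seg 2: (-18.728,19.728) -> (-29.335,30.335), length = 15
  seg 3: (-29.335,30.335) -> (-22.263,37.406), length = 10
  seg 4: (-22.263,37.406) -> (-17.314,42.355), length = 7
Total = 52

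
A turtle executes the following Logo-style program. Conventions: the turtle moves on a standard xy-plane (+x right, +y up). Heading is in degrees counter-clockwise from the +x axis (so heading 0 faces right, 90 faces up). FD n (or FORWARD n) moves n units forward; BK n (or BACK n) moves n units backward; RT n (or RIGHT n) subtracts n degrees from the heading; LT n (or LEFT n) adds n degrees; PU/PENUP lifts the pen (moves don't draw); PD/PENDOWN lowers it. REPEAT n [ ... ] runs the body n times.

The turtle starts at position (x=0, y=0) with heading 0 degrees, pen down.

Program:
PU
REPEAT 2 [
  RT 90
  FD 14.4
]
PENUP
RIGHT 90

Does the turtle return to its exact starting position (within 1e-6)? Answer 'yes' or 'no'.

Answer: no

Derivation:
Executing turtle program step by step:
Start: pos=(0,0), heading=0, pen down
PU: pen up
REPEAT 2 [
  -- iteration 1/2 --
  RT 90: heading 0 -> 270
  FD 14.4: (0,0) -> (0,-14.4) [heading=270, move]
  -- iteration 2/2 --
  RT 90: heading 270 -> 180
  FD 14.4: (0,-14.4) -> (-14.4,-14.4) [heading=180, move]
]
PU: pen up
RT 90: heading 180 -> 90
Final: pos=(-14.4,-14.4), heading=90, 0 segment(s) drawn

Start position: (0, 0)
Final position: (-14.4, -14.4)
Distance = 20.365; >= 1e-6 -> NOT closed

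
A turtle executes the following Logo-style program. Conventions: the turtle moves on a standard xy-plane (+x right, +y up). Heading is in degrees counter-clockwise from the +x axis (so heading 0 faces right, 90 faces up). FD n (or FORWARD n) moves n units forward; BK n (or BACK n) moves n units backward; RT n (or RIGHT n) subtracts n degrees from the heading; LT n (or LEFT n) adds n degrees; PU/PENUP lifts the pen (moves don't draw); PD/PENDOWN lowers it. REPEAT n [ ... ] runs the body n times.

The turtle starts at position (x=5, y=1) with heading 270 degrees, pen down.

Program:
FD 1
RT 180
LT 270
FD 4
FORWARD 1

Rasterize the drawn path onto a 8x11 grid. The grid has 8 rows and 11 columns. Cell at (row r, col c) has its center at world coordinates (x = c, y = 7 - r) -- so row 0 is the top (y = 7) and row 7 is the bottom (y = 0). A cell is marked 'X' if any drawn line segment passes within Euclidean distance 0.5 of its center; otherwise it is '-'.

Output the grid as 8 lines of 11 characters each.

Segment 0: (5,1) -> (5,0)
Segment 1: (5,0) -> (9,-0)
Segment 2: (9,-0) -> (10,-0)

Answer: -----------
-----------
-----------
-----------
-----------
-----------
-----X-----
-----XXXXXX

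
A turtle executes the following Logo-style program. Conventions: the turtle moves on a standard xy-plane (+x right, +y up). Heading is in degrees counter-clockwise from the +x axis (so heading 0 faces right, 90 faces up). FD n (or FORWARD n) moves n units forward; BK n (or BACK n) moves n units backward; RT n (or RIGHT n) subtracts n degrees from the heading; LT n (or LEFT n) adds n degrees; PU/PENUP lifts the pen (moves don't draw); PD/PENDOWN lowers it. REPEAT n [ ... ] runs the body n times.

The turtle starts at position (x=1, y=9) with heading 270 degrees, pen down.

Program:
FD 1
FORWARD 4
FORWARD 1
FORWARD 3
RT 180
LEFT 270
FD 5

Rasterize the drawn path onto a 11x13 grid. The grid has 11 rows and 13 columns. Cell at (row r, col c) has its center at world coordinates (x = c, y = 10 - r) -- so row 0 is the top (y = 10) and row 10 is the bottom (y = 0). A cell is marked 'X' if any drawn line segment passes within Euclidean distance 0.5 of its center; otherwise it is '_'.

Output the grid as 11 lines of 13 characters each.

Answer: _____________
_X___________
_X___________
_X___________
_X___________
_X___________
_X___________
_X___________
_X___________
_X___________
_XXXXXX______

Derivation:
Segment 0: (1,9) -> (1,8)
Segment 1: (1,8) -> (1,4)
Segment 2: (1,4) -> (1,3)
Segment 3: (1,3) -> (1,0)
Segment 4: (1,0) -> (6,-0)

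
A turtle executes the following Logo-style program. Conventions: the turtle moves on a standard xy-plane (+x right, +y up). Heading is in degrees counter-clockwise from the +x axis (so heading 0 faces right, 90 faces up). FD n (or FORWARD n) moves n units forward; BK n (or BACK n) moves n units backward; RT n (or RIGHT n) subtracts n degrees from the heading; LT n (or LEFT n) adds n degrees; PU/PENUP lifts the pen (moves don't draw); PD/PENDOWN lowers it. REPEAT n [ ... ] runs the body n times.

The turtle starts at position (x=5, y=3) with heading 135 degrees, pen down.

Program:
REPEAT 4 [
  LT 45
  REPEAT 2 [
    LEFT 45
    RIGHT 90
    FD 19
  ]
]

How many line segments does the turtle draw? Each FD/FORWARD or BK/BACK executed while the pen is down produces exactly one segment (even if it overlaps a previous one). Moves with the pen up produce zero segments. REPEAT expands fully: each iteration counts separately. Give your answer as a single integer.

Executing turtle program step by step:
Start: pos=(5,3), heading=135, pen down
REPEAT 4 [
  -- iteration 1/4 --
  LT 45: heading 135 -> 180
  REPEAT 2 [
    -- iteration 1/2 --
    LT 45: heading 180 -> 225
    RT 90: heading 225 -> 135
    FD 19: (5,3) -> (-8.435,16.435) [heading=135, draw]
    -- iteration 2/2 --
    LT 45: heading 135 -> 180
    RT 90: heading 180 -> 90
    FD 19: (-8.435,16.435) -> (-8.435,35.435) [heading=90, draw]
  ]
  -- iteration 2/4 --
  LT 45: heading 90 -> 135
  REPEAT 2 [
    -- iteration 1/2 --
    LT 45: heading 135 -> 180
    RT 90: heading 180 -> 90
    FD 19: (-8.435,35.435) -> (-8.435,54.435) [heading=90, draw]
    -- iteration 2/2 --
    LT 45: heading 90 -> 135
    RT 90: heading 135 -> 45
    FD 19: (-8.435,54.435) -> (5,67.87) [heading=45, draw]
  ]
  -- iteration 3/4 --
  LT 45: heading 45 -> 90
  REPEAT 2 [
    -- iteration 1/2 --
    LT 45: heading 90 -> 135
    RT 90: heading 135 -> 45
    FD 19: (5,67.87) -> (18.435,81.305) [heading=45, draw]
    -- iteration 2/2 --
    LT 45: heading 45 -> 90
    RT 90: heading 90 -> 0
    FD 19: (18.435,81.305) -> (37.435,81.305) [heading=0, draw]
  ]
  -- iteration 4/4 --
  LT 45: heading 0 -> 45
  REPEAT 2 [
    -- iteration 1/2 --
    LT 45: heading 45 -> 90
    RT 90: heading 90 -> 0
    FD 19: (37.435,81.305) -> (56.435,81.305) [heading=0, draw]
    -- iteration 2/2 --
    LT 45: heading 0 -> 45
    RT 90: heading 45 -> 315
    FD 19: (56.435,81.305) -> (69.87,67.87) [heading=315, draw]
  ]
]
Final: pos=(69.87,67.87), heading=315, 8 segment(s) drawn
Segments drawn: 8

Answer: 8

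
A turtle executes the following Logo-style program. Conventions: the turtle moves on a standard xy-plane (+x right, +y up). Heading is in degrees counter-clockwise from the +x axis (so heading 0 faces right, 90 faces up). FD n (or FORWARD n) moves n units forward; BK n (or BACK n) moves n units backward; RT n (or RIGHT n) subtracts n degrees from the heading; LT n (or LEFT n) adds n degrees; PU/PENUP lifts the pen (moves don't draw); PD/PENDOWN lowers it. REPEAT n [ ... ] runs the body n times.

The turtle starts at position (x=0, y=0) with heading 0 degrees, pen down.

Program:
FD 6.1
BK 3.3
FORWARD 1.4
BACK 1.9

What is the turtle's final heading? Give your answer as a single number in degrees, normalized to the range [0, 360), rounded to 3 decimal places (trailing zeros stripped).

Executing turtle program step by step:
Start: pos=(0,0), heading=0, pen down
FD 6.1: (0,0) -> (6.1,0) [heading=0, draw]
BK 3.3: (6.1,0) -> (2.8,0) [heading=0, draw]
FD 1.4: (2.8,0) -> (4.2,0) [heading=0, draw]
BK 1.9: (4.2,0) -> (2.3,0) [heading=0, draw]
Final: pos=(2.3,0), heading=0, 4 segment(s) drawn

Answer: 0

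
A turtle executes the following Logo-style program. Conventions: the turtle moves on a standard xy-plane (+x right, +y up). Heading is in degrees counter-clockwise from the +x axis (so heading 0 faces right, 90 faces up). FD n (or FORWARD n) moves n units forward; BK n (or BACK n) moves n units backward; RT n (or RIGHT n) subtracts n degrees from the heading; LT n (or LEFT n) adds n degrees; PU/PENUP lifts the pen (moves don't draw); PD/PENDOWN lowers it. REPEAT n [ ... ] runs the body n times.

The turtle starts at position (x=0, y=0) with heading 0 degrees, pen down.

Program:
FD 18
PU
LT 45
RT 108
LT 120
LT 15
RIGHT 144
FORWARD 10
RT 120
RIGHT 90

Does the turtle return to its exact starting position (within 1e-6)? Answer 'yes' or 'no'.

Answer: no

Derivation:
Executing turtle program step by step:
Start: pos=(0,0), heading=0, pen down
FD 18: (0,0) -> (18,0) [heading=0, draw]
PU: pen up
LT 45: heading 0 -> 45
RT 108: heading 45 -> 297
LT 120: heading 297 -> 57
LT 15: heading 57 -> 72
RT 144: heading 72 -> 288
FD 10: (18,0) -> (21.09,-9.511) [heading=288, move]
RT 120: heading 288 -> 168
RT 90: heading 168 -> 78
Final: pos=(21.09,-9.511), heading=78, 1 segment(s) drawn

Start position: (0, 0)
Final position: (21.09, -9.511)
Distance = 23.135; >= 1e-6 -> NOT closed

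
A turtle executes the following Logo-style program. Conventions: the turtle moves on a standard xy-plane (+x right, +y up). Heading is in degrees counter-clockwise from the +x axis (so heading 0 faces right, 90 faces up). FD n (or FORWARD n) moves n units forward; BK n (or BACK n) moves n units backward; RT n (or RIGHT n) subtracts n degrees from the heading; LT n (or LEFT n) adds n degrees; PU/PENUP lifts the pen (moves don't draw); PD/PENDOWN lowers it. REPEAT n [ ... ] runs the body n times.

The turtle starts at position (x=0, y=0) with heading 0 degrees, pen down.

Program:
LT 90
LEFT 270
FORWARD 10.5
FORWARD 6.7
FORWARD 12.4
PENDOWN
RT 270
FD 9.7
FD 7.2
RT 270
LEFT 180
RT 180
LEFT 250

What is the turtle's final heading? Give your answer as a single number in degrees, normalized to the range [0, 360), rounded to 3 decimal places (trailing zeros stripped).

Executing turtle program step by step:
Start: pos=(0,0), heading=0, pen down
LT 90: heading 0 -> 90
LT 270: heading 90 -> 0
FD 10.5: (0,0) -> (10.5,0) [heading=0, draw]
FD 6.7: (10.5,0) -> (17.2,0) [heading=0, draw]
FD 12.4: (17.2,0) -> (29.6,0) [heading=0, draw]
PD: pen down
RT 270: heading 0 -> 90
FD 9.7: (29.6,0) -> (29.6,9.7) [heading=90, draw]
FD 7.2: (29.6,9.7) -> (29.6,16.9) [heading=90, draw]
RT 270: heading 90 -> 180
LT 180: heading 180 -> 0
RT 180: heading 0 -> 180
LT 250: heading 180 -> 70
Final: pos=(29.6,16.9), heading=70, 5 segment(s) drawn

Answer: 70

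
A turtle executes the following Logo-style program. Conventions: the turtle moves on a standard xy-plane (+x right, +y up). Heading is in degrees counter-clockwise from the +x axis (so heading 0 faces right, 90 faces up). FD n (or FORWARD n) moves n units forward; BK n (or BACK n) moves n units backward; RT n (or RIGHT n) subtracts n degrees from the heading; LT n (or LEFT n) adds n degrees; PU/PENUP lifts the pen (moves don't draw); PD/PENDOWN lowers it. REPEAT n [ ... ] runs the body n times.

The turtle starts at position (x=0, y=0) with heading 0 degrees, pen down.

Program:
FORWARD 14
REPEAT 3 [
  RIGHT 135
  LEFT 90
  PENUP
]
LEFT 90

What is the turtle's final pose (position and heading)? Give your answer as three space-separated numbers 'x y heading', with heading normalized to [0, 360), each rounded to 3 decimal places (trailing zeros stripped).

Executing turtle program step by step:
Start: pos=(0,0), heading=0, pen down
FD 14: (0,0) -> (14,0) [heading=0, draw]
REPEAT 3 [
  -- iteration 1/3 --
  RT 135: heading 0 -> 225
  LT 90: heading 225 -> 315
  PU: pen up
  -- iteration 2/3 --
  RT 135: heading 315 -> 180
  LT 90: heading 180 -> 270
  PU: pen up
  -- iteration 3/3 --
  RT 135: heading 270 -> 135
  LT 90: heading 135 -> 225
  PU: pen up
]
LT 90: heading 225 -> 315
Final: pos=(14,0), heading=315, 1 segment(s) drawn

Answer: 14 0 315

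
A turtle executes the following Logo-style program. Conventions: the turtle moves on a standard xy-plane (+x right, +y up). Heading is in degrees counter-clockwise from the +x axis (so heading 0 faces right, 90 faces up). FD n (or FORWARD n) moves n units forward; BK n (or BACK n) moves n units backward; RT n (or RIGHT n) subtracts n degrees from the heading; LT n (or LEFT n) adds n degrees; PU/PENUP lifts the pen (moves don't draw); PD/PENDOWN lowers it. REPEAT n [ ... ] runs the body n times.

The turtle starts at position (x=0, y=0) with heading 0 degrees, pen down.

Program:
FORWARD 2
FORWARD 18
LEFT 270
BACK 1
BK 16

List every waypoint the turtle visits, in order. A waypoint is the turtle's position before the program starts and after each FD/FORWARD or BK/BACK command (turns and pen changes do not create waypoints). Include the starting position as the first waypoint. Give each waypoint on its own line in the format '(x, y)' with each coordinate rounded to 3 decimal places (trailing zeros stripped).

Answer: (0, 0)
(2, 0)
(20, 0)
(20, 1)
(20, 17)

Derivation:
Executing turtle program step by step:
Start: pos=(0,0), heading=0, pen down
FD 2: (0,0) -> (2,0) [heading=0, draw]
FD 18: (2,0) -> (20,0) [heading=0, draw]
LT 270: heading 0 -> 270
BK 1: (20,0) -> (20,1) [heading=270, draw]
BK 16: (20,1) -> (20,17) [heading=270, draw]
Final: pos=(20,17), heading=270, 4 segment(s) drawn
Waypoints (5 total):
(0, 0)
(2, 0)
(20, 0)
(20, 1)
(20, 17)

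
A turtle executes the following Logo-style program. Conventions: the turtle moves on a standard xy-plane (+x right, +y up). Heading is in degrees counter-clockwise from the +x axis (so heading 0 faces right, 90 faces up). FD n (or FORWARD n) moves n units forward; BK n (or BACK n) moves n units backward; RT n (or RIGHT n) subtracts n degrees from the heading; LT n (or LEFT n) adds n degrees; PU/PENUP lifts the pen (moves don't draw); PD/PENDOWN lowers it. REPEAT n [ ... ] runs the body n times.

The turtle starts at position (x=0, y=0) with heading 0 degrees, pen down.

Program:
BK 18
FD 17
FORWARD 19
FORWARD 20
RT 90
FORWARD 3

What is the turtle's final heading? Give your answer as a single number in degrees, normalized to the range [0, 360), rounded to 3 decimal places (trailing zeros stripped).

Answer: 270

Derivation:
Executing turtle program step by step:
Start: pos=(0,0), heading=0, pen down
BK 18: (0,0) -> (-18,0) [heading=0, draw]
FD 17: (-18,0) -> (-1,0) [heading=0, draw]
FD 19: (-1,0) -> (18,0) [heading=0, draw]
FD 20: (18,0) -> (38,0) [heading=0, draw]
RT 90: heading 0 -> 270
FD 3: (38,0) -> (38,-3) [heading=270, draw]
Final: pos=(38,-3), heading=270, 5 segment(s) drawn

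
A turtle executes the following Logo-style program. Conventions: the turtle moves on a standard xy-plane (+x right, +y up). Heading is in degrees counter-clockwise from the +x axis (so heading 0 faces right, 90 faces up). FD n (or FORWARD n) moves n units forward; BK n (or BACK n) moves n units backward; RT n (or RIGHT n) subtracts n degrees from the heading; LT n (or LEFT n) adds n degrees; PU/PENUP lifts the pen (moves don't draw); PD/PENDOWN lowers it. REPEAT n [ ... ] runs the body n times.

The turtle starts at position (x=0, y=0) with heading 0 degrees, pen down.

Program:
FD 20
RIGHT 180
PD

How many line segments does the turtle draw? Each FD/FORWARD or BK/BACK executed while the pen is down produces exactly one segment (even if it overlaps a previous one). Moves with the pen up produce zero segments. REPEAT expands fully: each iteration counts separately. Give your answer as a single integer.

Executing turtle program step by step:
Start: pos=(0,0), heading=0, pen down
FD 20: (0,0) -> (20,0) [heading=0, draw]
RT 180: heading 0 -> 180
PD: pen down
Final: pos=(20,0), heading=180, 1 segment(s) drawn
Segments drawn: 1

Answer: 1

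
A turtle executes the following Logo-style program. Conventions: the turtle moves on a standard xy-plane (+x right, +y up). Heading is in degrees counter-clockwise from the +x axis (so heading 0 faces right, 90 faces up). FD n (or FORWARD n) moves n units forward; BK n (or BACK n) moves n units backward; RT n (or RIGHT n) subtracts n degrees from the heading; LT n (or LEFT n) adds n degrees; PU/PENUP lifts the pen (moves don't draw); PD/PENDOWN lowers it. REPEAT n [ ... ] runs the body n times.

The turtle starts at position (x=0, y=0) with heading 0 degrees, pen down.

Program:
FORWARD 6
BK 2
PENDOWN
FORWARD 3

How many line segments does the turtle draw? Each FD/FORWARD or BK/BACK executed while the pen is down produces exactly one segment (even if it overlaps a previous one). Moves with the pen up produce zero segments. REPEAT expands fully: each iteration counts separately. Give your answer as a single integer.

Answer: 3

Derivation:
Executing turtle program step by step:
Start: pos=(0,0), heading=0, pen down
FD 6: (0,0) -> (6,0) [heading=0, draw]
BK 2: (6,0) -> (4,0) [heading=0, draw]
PD: pen down
FD 3: (4,0) -> (7,0) [heading=0, draw]
Final: pos=(7,0), heading=0, 3 segment(s) drawn
Segments drawn: 3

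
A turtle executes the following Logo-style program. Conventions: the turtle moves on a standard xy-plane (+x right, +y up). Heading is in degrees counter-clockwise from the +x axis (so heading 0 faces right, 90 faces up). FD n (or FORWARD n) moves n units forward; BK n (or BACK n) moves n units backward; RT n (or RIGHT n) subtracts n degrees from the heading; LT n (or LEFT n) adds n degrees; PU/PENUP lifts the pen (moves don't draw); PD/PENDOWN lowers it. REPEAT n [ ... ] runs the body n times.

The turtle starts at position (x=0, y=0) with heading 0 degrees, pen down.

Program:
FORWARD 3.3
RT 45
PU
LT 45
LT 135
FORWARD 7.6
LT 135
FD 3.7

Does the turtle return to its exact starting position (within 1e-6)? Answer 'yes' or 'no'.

Executing turtle program step by step:
Start: pos=(0,0), heading=0, pen down
FD 3.3: (0,0) -> (3.3,0) [heading=0, draw]
RT 45: heading 0 -> 315
PU: pen up
LT 45: heading 315 -> 0
LT 135: heading 0 -> 135
FD 7.6: (3.3,0) -> (-2.074,5.374) [heading=135, move]
LT 135: heading 135 -> 270
FD 3.7: (-2.074,5.374) -> (-2.074,1.674) [heading=270, move]
Final: pos=(-2.074,1.674), heading=270, 1 segment(s) drawn

Start position: (0, 0)
Final position: (-2.074, 1.674)
Distance = 2.665; >= 1e-6 -> NOT closed

Answer: no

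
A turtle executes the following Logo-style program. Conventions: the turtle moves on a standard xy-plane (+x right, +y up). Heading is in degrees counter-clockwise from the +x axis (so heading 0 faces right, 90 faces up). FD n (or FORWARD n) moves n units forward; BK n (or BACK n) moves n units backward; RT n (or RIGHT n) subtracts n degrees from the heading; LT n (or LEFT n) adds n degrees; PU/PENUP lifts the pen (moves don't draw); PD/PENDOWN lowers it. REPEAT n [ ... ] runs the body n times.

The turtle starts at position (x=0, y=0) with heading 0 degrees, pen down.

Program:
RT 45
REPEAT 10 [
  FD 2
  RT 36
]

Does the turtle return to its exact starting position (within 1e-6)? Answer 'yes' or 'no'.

Executing turtle program step by step:
Start: pos=(0,0), heading=0, pen down
RT 45: heading 0 -> 315
REPEAT 10 [
  -- iteration 1/10 --
  FD 2: (0,0) -> (1.414,-1.414) [heading=315, draw]
  RT 36: heading 315 -> 279
  -- iteration 2/10 --
  FD 2: (1.414,-1.414) -> (1.727,-3.39) [heading=279, draw]
  RT 36: heading 279 -> 243
  -- iteration 3/10 --
  FD 2: (1.727,-3.39) -> (0.819,-5.172) [heading=243, draw]
  RT 36: heading 243 -> 207
  -- iteration 4/10 --
  FD 2: (0.819,-5.172) -> (-0.963,-6.08) [heading=207, draw]
  RT 36: heading 207 -> 171
  -- iteration 5/10 --
  FD 2: (-0.963,-6.08) -> (-2.938,-5.767) [heading=171, draw]
  RT 36: heading 171 -> 135
  -- iteration 6/10 --
  FD 2: (-2.938,-5.767) -> (-4.353,-4.353) [heading=135, draw]
  RT 36: heading 135 -> 99
  -- iteration 7/10 --
  FD 2: (-4.353,-4.353) -> (-4.665,-2.377) [heading=99, draw]
  RT 36: heading 99 -> 63
  -- iteration 8/10 --
  FD 2: (-4.665,-2.377) -> (-3.757,-0.595) [heading=63, draw]
  RT 36: heading 63 -> 27
  -- iteration 9/10 --
  FD 2: (-3.757,-0.595) -> (-1.975,0.313) [heading=27, draw]
  RT 36: heading 27 -> 351
  -- iteration 10/10 --
  FD 2: (-1.975,0.313) -> (0,0) [heading=351, draw]
  RT 36: heading 351 -> 315
]
Final: pos=(0,0), heading=315, 10 segment(s) drawn

Start position: (0, 0)
Final position: (0, 0)
Distance = 0; < 1e-6 -> CLOSED

Answer: yes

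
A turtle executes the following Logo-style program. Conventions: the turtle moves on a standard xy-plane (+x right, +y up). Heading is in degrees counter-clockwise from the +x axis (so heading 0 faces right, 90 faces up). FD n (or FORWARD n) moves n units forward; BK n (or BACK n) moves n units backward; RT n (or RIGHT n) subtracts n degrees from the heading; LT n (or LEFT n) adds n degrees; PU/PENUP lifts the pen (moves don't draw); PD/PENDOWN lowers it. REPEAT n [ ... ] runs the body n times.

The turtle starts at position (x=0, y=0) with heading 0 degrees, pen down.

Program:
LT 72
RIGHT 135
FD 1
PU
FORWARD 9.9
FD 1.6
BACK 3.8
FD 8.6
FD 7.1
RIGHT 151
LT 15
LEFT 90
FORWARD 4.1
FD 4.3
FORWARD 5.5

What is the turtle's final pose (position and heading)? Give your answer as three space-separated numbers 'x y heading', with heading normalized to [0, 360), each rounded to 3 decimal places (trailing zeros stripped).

Answer: 6.552 -34.883 251

Derivation:
Executing turtle program step by step:
Start: pos=(0,0), heading=0, pen down
LT 72: heading 0 -> 72
RT 135: heading 72 -> 297
FD 1: (0,0) -> (0.454,-0.891) [heading=297, draw]
PU: pen up
FD 9.9: (0.454,-0.891) -> (4.948,-9.712) [heading=297, move]
FD 1.6: (4.948,-9.712) -> (5.675,-11.138) [heading=297, move]
BK 3.8: (5.675,-11.138) -> (3.95,-7.752) [heading=297, move]
FD 8.6: (3.95,-7.752) -> (7.854,-15.414) [heading=297, move]
FD 7.1: (7.854,-15.414) -> (11.077,-21.741) [heading=297, move]
RT 151: heading 297 -> 146
LT 15: heading 146 -> 161
LT 90: heading 161 -> 251
FD 4.1: (11.077,-21.741) -> (9.743,-25.617) [heading=251, move]
FD 4.3: (9.743,-25.617) -> (8.343,-29.683) [heading=251, move]
FD 5.5: (8.343,-29.683) -> (6.552,-34.883) [heading=251, move]
Final: pos=(6.552,-34.883), heading=251, 1 segment(s) drawn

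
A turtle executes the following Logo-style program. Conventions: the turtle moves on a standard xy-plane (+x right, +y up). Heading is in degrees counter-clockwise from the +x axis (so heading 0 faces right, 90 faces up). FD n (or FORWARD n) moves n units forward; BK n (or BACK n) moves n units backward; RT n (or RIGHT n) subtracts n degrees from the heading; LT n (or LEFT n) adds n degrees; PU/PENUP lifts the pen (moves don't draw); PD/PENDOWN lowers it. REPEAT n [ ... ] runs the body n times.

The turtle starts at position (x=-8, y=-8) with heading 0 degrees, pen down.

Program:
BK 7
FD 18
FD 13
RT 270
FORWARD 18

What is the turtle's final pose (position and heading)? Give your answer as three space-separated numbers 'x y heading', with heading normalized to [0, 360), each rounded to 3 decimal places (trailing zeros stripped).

Answer: 16 10 90

Derivation:
Executing turtle program step by step:
Start: pos=(-8,-8), heading=0, pen down
BK 7: (-8,-8) -> (-15,-8) [heading=0, draw]
FD 18: (-15,-8) -> (3,-8) [heading=0, draw]
FD 13: (3,-8) -> (16,-8) [heading=0, draw]
RT 270: heading 0 -> 90
FD 18: (16,-8) -> (16,10) [heading=90, draw]
Final: pos=(16,10), heading=90, 4 segment(s) drawn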